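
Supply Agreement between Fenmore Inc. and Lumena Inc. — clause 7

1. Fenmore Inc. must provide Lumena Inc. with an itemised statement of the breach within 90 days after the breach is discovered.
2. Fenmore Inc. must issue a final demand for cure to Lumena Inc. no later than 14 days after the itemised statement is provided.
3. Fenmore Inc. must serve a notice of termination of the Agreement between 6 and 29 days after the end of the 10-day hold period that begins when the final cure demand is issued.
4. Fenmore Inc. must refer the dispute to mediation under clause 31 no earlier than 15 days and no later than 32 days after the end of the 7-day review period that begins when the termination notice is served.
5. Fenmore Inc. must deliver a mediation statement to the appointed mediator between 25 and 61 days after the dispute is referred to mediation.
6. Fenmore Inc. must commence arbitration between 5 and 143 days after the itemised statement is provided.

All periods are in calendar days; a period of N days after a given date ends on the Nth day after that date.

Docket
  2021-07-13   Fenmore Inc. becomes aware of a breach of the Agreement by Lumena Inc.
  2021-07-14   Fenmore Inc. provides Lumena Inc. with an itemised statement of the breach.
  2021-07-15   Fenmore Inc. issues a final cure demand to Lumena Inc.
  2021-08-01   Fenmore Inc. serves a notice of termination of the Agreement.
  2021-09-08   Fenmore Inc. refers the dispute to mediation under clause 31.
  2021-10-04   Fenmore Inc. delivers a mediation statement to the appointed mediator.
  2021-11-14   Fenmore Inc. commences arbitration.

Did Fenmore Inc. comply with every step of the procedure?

Step 1: 90 days after 2021-07-13 (when the breach is discovered) is 2021-10-11; 2021-07-14 is within that limit.
Step 2: 14 days after 2021-07-14 (when the itemised statement is provided) is 2021-07-28; 2021-07-15 is within that limit.
Step 3: the window is 6–29 days after 2021-07-25 (end of the 10-day hold period, which began when the final cure demand is issued on 2021-07-15), so 2021-07-31 through 2021-08-23; 2021-08-01 falls inside that range.
Step 4: the window is 15–32 days after 2021-08-08 (end of the 7-day review period, which began when the termination notice is served on 2021-08-01), so 2021-08-23 through 2021-09-09; done 2021-09-08 — within the window.
Step 5: the window is 25–61 days after 2021-09-08 (when the dispute is referred to mediation), so 2021-10-03 through 2021-11-08; done 2021-10-04, which is between those dates.
Step 6: the window is 5–143 days after 2021-07-14 (when the itemised statement is provided), so 2021-07-19 through 2021-12-04; done 2021-11-14 — within the window.

Yes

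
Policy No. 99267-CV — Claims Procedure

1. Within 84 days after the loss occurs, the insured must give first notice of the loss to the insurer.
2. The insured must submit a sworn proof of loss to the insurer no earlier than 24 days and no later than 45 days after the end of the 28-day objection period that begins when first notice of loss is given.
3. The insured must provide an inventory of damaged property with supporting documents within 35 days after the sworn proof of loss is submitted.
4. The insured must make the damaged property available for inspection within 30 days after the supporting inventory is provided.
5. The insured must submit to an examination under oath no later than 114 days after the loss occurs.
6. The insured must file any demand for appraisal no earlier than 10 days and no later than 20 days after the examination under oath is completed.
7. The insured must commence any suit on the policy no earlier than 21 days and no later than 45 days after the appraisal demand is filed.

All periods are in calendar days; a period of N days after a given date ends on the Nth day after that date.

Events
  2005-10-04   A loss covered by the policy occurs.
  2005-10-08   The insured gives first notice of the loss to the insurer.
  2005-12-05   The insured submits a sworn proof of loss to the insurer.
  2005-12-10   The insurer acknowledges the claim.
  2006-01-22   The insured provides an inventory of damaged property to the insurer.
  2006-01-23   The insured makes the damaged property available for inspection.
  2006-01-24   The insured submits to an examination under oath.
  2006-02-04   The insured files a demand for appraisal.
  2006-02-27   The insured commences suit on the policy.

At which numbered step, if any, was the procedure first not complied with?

Step 3

Step 1: 84 days after 2005-10-04 (when the loss occurs) is 2005-12-27; 2005-10-08 is within that limit.
Step 2: the window is 24–45 days after 2005-11-05 (end of the 28-day objection period, which began when first notice of loss is given on 2005-10-08), so 2005-11-29 through 2005-12-20; done 2005-12-05, which is between those dates.
Step 3: 35 days after 2005-12-05 (when the sworn proof of loss is submitted) is 2006-01-09; done 2006-01-22 — 13 days late.
That is the first point of non-compliance.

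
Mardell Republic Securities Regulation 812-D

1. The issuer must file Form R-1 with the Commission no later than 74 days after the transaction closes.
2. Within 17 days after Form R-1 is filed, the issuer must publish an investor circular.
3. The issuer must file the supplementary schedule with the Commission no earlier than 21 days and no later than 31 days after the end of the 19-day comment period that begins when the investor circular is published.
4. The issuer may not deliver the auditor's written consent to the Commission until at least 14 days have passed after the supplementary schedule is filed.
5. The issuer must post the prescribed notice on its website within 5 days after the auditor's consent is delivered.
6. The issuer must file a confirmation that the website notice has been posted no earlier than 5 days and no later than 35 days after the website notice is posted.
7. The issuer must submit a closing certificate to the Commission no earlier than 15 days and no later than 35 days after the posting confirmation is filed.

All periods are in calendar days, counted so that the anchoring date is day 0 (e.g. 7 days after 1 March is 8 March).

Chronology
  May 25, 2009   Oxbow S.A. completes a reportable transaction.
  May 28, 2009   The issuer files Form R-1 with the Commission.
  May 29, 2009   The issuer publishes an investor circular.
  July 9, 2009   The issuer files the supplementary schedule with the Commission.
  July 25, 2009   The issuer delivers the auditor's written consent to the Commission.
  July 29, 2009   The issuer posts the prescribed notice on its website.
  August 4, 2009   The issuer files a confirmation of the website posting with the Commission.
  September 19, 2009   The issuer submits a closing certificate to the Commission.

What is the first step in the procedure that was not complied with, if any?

Step 1: 74 days after May 25, 2009 (when the transaction closes) is August 7, 2009; May 28, 2009 is within that limit.
Step 2: 17 days after May 28, 2009 (when Form R-1 is filed) is June 14, 2009; May 29, 2009 is within that limit.
Step 3: the window is 21–31 days after June 17, 2009 (end of the 19-day comment period, which began when the investor circular is published on May 29, 2009), so July 8, 2009 through July 18, 2009; done July 9, 2009, which is between those dates.
Step 4: the earliest permitted date is 14 days after July 9, 2009 (when the supplementary schedule is filed), i.e. July 23, 2009; July 25, 2009 is on or after that date.
Step 5: 5 days after July 25, 2009 (when the auditor's consent is delivered) is July 30, 2009; completed July 29, 2009, before the deadline.
Step 6: the window is 5–35 days after July 29, 2009 (when the website notice is posted), so August 3, 2009 through September 2, 2009; August 4, 2009 falls inside that range.
Step 7: the window is 15–35 days after August 4, 2009 (when the posting confirmation is filed), so August 19, 2009 through September 8, 2009; September 19, 2009 is 11 days past the end of the window.
Later steps need not be reached.

Step 7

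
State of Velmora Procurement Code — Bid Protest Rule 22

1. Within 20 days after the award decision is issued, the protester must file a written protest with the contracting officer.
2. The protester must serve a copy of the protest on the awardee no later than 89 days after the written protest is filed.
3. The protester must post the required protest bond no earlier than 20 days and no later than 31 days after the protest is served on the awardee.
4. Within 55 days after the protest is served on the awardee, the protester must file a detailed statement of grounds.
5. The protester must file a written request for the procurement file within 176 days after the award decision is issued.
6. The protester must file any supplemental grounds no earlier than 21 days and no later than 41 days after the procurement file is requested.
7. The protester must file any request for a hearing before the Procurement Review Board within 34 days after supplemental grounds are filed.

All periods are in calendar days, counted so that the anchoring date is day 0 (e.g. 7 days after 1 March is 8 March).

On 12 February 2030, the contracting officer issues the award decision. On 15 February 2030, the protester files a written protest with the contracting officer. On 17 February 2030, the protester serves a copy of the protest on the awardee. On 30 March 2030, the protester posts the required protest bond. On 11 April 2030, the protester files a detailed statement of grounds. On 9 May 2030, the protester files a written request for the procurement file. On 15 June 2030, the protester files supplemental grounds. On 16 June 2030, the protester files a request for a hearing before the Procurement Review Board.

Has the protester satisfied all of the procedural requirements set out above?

No

Step 1: 20 days after 12 February 2030 (when the award decision is issued) is 4 March 2030; completed 15 February 2030, before the deadline.
Step 2: 89 days after 15 February 2030 (when the written protest is filed) is 15 May 2030; done 17 February 2030 — timely.
Step 3: the window is 20–31 days after 17 February 2030 (when the protest is served on the awardee), so 9 March 2030 through 20 March 2030; done 30 March 2030 — 10 days after the window closed.
The procedure was therefore not followed at step 3.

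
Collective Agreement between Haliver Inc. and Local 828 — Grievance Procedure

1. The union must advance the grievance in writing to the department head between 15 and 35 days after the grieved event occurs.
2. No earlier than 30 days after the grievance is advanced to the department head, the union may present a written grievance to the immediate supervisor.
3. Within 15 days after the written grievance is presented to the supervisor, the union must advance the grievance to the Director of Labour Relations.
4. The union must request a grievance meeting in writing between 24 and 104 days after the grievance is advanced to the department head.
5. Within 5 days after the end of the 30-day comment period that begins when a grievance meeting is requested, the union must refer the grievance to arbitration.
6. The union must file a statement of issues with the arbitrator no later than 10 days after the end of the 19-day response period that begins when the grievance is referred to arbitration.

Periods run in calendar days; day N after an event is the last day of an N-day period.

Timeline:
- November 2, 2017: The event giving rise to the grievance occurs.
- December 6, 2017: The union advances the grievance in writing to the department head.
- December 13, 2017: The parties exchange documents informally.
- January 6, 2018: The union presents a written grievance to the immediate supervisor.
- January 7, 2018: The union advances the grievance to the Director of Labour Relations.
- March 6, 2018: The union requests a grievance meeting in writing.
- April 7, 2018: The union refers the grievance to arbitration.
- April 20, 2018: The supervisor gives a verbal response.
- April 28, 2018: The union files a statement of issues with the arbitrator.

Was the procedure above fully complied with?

(1) the permitted window runs from November 2, 2017 + 15 = November 17, 2017 to November 2, 2017 + 35 = December 7, 2017; done December 6, 2017, which is between those dates.
(2) permitted from December 6, 2017 + 30 days = January 5, 2018 onward; January 6, 2018 is on or after that date.
(3) due by January 6, 2018 + 15 days = January 21, 2018; January 7, 2018 is within that limit.
(4) the permitted window runs from December 6, 2017 + 24 = December 30, 2017 to December 6, 2017 + 104 = March 20, 2018; March 6, 2018 falls inside that range.
(5) due by April 5, 2018 + 5 days = April 10, 2018; completed April 7, 2018, before the deadline.
(6) due by April 26, 2018 + 10 days = May 6, 2018; done April 28, 2018 — timely.

Yes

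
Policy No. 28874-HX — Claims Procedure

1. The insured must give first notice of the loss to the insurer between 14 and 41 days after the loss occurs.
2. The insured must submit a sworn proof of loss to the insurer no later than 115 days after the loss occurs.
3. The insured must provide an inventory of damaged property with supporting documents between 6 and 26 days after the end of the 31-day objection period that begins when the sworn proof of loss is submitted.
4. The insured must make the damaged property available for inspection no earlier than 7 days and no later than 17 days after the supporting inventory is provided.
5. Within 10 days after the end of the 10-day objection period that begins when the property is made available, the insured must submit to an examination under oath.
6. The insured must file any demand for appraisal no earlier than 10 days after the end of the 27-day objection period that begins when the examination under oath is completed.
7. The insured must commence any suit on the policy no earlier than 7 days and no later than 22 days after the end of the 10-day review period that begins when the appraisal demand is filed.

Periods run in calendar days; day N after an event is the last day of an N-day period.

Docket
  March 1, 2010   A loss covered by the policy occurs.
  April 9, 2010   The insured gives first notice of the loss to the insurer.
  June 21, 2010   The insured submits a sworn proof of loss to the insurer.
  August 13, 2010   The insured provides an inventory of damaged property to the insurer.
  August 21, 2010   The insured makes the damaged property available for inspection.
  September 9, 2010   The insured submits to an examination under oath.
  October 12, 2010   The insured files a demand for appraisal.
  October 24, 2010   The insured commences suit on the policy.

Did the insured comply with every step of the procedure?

No

Step 1 — 14 and 41 days from March 1, 2010 (when the loss occurs) are March 15, 2010 and April 11, 2010 respectively; done April 9, 2010 — within the window.
Step 2 — counting 115 days from March 1, 2010 (when the loss occurs) gives a deadline of June 24, 2010; done June 21, 2010 — timely.
Step 3 — 6 and 26 days from July 22, 2010 (end of the 31-day objection period, which began when the sworn proof of loss is submitted on June 21, 2010) are July 28, 2010 and August 17, 2010 respectively; done August 13, 2010, which is between those dates.
Step 4 — 7 and 17 days from August 13, 2010 (when the supporting inventory is provided) are August 20, 2010 and August 30, 2010 respectively; done August 21, 2010, which is between those dates.
Step 5 — counting 10 days from August 31, 2010 (end of the 10-day objection period, which began when the property is made available on August 21, 2010) gives a deadline of September 10, 2010; September 9, 2010 is within that limit.
Step 6 — must wait 10 days from October 6, 2010 (end of the 27-day objection period, which began when the examination under oath is completed on September 9, 2010), so not before October 16, 2010; acted on October 12, 2010, 4 days prematurely.
The procedure was therefore not followed at step 6.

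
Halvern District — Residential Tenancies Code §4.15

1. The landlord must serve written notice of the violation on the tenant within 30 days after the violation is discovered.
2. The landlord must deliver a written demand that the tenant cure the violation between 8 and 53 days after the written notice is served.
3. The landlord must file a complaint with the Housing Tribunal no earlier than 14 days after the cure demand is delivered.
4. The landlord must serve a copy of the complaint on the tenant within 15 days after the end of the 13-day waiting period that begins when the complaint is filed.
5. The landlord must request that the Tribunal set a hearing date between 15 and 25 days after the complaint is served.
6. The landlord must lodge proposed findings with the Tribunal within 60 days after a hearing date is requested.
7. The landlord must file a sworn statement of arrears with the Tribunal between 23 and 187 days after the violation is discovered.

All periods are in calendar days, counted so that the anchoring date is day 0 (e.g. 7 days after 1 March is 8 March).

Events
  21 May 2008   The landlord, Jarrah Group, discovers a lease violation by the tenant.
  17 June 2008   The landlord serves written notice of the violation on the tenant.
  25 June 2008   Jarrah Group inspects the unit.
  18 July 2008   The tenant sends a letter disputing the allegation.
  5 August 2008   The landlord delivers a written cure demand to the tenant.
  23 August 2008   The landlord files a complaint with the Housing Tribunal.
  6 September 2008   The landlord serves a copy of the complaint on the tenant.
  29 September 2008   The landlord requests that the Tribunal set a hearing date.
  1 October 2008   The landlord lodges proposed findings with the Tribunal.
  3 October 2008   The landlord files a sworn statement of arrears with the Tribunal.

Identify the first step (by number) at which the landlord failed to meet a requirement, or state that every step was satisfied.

(1) due by 21 May 2008 + 30 days = 20 June 2008; completed 17 June 2008, before the deadline.
(2) the permitted window runs from 17 June 2008 + 8 = 25 June 2008 to 17 June 2008 + 53 = 9 August 2008; done 5 August 2008, which is between those dates.
(3) permitted from 5 August 2008 + 14 days = 19 August 2008 onward; done 23 August 2008, after the minimum wait.
(4) due by 5 September 2008 + 15 days = 20 September 2008; done 6 September 2008 — timely.
(5) the permitted window runs from 6 September 2008 + 15 = 21 September 2008 to 6 September 2008 + 25 = 1 October 2008; done 29 September 2008 — within the window.
(6) due by 29 September 2008 + 60 days = 28 November 2008; done 1 October 2008 — timely.
(7) the permitted window runs from 21 May 2008 + 23 = 13 June 2008 to 21 May 2008 + 187 = 24 November 2008; done 3 October 2008, which is between those dates.

None — every step was satisfied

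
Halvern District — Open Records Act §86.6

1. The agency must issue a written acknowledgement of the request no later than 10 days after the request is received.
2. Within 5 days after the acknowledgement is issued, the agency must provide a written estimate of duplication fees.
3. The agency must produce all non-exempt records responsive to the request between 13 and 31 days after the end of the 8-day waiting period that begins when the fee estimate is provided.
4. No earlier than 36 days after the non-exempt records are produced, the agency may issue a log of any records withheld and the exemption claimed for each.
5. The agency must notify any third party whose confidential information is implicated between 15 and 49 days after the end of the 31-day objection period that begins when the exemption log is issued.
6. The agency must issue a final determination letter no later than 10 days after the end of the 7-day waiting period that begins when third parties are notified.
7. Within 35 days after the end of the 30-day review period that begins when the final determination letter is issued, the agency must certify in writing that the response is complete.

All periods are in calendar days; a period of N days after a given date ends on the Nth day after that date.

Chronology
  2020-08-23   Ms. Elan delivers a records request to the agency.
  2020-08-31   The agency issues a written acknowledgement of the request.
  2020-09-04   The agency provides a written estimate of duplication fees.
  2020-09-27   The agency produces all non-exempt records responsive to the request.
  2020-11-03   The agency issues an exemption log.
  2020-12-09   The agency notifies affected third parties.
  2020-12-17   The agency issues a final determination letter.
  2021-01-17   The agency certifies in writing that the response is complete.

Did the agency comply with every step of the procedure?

No

(1) due by 2020-08-23 + 10 days = 2020-09-02; completed 2020-08-31, before the deadline.
(2) due by 2020-08-31 + 5 days = 2020-09-05; done 2020-09-04 — timely.
(3) the permitted window runs from 2020-09-12 + 13 = 2020-09-25 to 2020-09-12 + 31 = 2020-10-13; done 2020-09-27 — within the window.
(4) permitted from 2020-09-27 + 36 days = 2020-11-02 onward; done 2020-11-03 — permitted.
(5) the permitted window runs from 2020-12-04 + 15 = 2020-12-19 to 2020-12-04 + 49 = 2021-01-22; 2020-12-09 is 10 days too early.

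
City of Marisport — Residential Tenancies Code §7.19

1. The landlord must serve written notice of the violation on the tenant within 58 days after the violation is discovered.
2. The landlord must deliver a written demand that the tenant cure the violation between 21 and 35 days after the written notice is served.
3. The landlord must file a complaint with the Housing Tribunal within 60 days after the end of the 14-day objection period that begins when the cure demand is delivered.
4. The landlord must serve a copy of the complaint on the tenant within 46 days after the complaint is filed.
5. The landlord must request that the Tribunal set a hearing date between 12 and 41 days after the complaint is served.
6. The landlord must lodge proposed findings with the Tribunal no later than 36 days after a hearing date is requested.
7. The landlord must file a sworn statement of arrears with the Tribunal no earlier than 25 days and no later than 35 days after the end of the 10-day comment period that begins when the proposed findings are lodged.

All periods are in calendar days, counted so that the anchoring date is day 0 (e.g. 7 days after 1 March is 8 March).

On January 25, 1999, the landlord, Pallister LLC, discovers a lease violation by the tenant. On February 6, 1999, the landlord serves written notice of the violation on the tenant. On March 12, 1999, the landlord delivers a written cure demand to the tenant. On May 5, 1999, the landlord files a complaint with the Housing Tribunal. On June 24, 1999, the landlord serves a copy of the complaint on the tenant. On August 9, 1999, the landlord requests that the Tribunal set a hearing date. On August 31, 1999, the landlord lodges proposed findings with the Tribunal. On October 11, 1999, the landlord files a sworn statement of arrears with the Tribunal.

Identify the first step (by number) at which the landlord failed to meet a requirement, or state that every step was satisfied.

Step 4

Step 1 — counting 58 days from January 25, 1999 (when the violation is discovered) gives a deadline of March 24, 1999; February 6, 1999 is within that limit.
Step 2 — 21 and 35 days from February 6, 1999 (when the written notice is served) are February 27, 1999 and March 13, 1999 respectively; March 12, 1999 falls inside that range.
Step 3 — counting 60 days from March 26, 1999 (end of the 14-day objection period, which began when the cure demand is delivered on March 12, 1999) gives a deadline of May 25, 1999; May 5, 1999 is within that limit.
Step 4 — counting 46 days from May 5, 1999 (when the complaint is filed) gives a deadline of June 20, 1999; June 24, 1999 misses that deadline by 4 days.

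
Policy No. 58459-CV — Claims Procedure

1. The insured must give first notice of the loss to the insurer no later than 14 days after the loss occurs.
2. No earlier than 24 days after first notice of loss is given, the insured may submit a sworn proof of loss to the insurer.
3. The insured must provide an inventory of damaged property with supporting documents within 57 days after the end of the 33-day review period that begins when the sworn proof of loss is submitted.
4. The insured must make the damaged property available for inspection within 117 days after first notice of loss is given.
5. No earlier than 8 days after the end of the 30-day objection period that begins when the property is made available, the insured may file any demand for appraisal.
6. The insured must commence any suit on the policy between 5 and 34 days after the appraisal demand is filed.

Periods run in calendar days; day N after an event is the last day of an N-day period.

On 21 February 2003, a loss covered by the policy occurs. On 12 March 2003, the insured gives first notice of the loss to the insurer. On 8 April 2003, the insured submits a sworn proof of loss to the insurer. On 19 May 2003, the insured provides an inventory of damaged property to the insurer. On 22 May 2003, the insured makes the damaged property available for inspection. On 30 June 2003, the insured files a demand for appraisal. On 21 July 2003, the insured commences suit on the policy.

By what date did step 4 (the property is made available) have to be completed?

Step 4 runs from 12 March 2003, when first notice of loss is given. 117 days after 12 March 2003 is 7 July 2003.

7 July 2003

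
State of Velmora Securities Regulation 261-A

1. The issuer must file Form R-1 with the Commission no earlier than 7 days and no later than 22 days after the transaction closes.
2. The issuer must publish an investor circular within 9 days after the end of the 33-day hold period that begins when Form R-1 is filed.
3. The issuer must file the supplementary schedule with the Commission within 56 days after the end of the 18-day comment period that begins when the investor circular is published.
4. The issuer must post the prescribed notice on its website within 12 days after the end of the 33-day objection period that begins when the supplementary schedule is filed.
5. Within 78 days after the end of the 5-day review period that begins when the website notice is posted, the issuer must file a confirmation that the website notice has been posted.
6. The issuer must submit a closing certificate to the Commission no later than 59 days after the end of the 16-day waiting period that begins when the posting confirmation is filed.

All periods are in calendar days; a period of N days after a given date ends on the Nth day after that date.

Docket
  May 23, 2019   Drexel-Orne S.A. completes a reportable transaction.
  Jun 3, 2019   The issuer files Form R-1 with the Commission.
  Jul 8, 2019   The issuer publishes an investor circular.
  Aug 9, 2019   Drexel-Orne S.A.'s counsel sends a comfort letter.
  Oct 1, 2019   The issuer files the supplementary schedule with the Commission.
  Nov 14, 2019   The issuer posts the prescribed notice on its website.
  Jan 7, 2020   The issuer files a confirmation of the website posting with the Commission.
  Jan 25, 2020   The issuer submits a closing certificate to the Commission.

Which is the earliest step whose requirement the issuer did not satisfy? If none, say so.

Step 1: the window is 7–22 days after May 23, 2019 (when the transaction closes), so May 30, 2019 through Jun 14, 2019; done Jun 3, 2019 — within the window.
Step 2: 9 days after Jul 6, 2019 (end of the 33-day hold period, which began when Form R-1 is filed on Jun 3, 2019) is Jul 15, 2019; Jul 8, 2019 is within that limit.
Step 3: 56 days after Jul 26, 2019 (end of the 18-day comment period, which began when the investor circular is published on Jul 8, 2019) is Sep 20, 2019; done Oct 1, 2019 — 11 days late.
The procedure was therefore not followed at step 3.

Step 3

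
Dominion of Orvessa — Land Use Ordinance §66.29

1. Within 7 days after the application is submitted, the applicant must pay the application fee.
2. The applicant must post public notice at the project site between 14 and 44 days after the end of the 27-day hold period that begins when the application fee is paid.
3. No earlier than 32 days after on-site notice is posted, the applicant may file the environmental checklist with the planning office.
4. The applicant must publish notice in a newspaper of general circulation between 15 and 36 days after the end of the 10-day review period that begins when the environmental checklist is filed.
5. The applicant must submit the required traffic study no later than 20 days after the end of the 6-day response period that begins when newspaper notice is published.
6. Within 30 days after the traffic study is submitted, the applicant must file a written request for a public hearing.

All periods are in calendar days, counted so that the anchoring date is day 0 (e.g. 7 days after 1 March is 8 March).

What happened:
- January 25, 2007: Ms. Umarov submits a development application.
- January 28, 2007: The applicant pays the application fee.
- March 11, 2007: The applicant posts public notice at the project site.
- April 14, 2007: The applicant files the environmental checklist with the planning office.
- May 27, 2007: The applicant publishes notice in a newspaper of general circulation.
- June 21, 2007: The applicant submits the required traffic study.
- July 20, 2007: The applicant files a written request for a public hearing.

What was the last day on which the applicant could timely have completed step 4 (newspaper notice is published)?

The environmental checklist is filed on April 14, 2007; the 10-day review period therefore ends April 24, 2007, and step 4 runs from that date. The window is 15–36 days after April 24, 2007; it closes on May 30, 2007.

May 30, 2007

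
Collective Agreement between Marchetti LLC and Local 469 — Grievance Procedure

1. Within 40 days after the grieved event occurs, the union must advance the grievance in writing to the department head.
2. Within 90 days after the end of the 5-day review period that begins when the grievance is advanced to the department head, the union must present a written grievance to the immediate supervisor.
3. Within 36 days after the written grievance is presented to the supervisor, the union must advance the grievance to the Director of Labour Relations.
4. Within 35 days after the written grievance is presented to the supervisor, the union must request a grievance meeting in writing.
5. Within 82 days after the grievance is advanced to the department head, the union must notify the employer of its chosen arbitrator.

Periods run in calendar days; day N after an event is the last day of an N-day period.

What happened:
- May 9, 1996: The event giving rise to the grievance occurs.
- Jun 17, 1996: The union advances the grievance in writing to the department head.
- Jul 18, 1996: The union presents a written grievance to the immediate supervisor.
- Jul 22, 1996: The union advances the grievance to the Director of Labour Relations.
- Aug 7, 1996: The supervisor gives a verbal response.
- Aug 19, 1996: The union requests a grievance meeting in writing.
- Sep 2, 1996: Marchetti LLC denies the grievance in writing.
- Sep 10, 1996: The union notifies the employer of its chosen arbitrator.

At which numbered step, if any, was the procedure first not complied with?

(1) due by May 9, 1996 + 40 days = Jun 18, 1996; done Jun 17, 1996 — timely.
(2) due by Jun 22, 1996 + 90 days = Sep 20, 1996; completed Jul 18, 1996, before the deadline.
(3) due by Jul 18, 1996 + 36 days = Aug 23, 1996; Jul 22, 1996 is within that limit.
(4) due by Jul 18, 1996 + 35 days = Aug 22, 1996; completed Aug 19, 1996, before the deadline.
(5) due by Jun 17, 1996 + 82 days = Sep 7, 1996; Sep 10, 1996 misses that deadline by 3 days.
That is the first point of non-compliance.

Step 5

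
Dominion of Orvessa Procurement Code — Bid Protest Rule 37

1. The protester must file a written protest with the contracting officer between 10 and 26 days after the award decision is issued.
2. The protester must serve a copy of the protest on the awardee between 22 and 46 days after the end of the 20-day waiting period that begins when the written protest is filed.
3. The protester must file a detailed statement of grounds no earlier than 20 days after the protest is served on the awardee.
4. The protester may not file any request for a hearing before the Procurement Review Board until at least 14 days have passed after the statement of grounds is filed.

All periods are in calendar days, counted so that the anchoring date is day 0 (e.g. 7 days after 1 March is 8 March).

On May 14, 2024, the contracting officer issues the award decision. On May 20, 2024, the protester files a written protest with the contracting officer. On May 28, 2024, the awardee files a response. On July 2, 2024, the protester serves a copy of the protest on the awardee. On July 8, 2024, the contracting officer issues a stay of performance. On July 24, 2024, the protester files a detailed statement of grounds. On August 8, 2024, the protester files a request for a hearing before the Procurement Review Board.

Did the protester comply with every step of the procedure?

Step 1 — 10 and 26 days from May 14, 2024 (when the award decision is issued) are May 24, 2024 and June 9, 2024 respectively; May 20, 2024 is 4 days too early.

No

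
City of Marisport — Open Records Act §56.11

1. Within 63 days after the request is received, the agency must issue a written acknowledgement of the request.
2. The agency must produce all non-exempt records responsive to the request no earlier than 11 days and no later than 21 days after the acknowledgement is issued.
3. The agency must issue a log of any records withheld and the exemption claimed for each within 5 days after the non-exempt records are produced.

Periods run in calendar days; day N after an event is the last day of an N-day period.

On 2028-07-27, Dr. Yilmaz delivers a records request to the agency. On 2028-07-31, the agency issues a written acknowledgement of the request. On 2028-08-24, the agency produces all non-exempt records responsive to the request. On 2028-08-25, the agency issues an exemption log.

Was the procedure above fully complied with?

No

Step 1: 63 days after 2028-07-27 (when the request is received) is 2028-09-28; 2028-07-31 is within that limit.
Step 2: the window is 11–21 days after 2028-07-31 (when the acknowledgement is issued), so 2028-08-11 through 2028-08-21; 2028-08-24 is 3 days past the end of the window.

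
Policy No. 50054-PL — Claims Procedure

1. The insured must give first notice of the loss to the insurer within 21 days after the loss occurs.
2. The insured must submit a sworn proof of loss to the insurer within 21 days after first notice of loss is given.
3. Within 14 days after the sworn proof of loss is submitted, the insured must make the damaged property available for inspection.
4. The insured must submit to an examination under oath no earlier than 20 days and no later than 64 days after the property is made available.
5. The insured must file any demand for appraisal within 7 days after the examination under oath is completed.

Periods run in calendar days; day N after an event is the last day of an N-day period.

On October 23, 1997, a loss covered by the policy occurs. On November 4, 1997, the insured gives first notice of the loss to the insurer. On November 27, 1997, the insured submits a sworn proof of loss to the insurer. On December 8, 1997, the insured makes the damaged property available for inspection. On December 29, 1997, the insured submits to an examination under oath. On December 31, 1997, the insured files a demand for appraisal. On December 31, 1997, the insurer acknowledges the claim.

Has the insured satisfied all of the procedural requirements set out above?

Step 1 — counting 21 days from October 23, 1997 (when the loss occurs) gives a deadline of November 13, 1997; done November 4, 1997 — timely.
Step 2 — counting 21 days from November 4, 1997 (when first notice of loss is given) gives a deadline of November 25, 1997; November 27, 1997 misses that deadline by 2 days.
Later steps need not be reached.

No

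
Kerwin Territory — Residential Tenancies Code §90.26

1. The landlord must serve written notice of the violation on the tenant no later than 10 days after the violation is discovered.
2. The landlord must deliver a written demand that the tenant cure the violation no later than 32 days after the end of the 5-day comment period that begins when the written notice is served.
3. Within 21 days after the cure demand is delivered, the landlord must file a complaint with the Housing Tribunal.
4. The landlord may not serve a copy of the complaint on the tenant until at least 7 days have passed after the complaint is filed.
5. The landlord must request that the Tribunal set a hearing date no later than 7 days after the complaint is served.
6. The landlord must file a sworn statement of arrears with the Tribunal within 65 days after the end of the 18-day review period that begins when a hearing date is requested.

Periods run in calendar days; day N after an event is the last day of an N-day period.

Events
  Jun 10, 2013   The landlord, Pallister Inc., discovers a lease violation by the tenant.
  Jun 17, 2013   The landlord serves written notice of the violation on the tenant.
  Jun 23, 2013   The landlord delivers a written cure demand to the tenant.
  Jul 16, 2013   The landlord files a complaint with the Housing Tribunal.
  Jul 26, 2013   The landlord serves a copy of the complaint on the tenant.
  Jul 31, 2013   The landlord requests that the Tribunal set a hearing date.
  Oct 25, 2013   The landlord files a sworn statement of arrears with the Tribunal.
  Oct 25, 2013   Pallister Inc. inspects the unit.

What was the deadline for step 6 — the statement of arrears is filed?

Oct 22, 2013

A hearing date is requested on Jul 31, 2013; the 18-day review period therefore ends Aug 18, 2013, and step 6 runs from that date. 65 days after Aug 18, 2013 is Oct 22, 2013.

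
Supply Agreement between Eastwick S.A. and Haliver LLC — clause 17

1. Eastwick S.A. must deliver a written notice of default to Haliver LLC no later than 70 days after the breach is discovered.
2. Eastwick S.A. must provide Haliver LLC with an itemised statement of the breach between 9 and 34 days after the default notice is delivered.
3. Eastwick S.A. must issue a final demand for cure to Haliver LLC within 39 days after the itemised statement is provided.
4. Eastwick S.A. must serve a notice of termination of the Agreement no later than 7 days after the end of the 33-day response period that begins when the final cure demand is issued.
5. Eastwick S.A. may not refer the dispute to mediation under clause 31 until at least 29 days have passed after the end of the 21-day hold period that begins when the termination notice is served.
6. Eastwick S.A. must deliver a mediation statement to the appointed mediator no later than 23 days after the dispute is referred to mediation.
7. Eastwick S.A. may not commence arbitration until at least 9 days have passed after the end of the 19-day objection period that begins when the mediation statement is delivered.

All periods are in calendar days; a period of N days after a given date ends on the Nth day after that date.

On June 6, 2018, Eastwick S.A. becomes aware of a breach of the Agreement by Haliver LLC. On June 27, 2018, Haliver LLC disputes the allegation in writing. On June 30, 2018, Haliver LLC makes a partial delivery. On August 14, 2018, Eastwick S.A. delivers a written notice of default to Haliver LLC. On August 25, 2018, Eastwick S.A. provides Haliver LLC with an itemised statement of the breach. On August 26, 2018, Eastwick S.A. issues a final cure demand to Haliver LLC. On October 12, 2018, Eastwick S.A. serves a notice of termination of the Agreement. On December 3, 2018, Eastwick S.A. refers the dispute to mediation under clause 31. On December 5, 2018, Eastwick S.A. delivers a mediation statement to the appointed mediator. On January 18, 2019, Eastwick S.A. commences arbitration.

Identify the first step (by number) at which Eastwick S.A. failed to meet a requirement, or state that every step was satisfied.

Step 1 — counting 70 days from June 6, 2018 (when the breach is discovered) gives a deadline of August 15, 2018; August 14, 2018 is within that limit.
Step 2 — 9 and 34 days from August 14, 2018 (when the default notice is delivered) are August 23, 2018 and September 17, 2018 respectively; done August 25, 2018 — within the window.
Step 3 — counting 39 days from August 25, 2018 (when the itemised statement is provided) gives a deadline of October 3, 2018; August 26, 2018 is within that limit.
Step 4 — counting 7 days from September 28, 2018 (end of the 33-day response period, which began when the final cure demand is issued on August 26, 2018) gives a deadline of October 5, 2018; done October 12, 2018 — 7 days late.
Later steps need not be reached.

Step 4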